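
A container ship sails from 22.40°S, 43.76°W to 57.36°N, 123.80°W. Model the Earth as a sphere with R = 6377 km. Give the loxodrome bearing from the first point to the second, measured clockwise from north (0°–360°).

Meridional parts: M(φ₁)=-0.4013, M(φ₂)=+1.2283 → ΔM = +1.6296;  Δλ = -1.3970 rad
tan C = Δλ / ΔM = -0.8573 → C = 319.40°

319.4°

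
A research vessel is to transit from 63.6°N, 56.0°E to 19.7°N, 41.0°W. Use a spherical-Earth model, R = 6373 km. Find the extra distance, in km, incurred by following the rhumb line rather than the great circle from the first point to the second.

572 km

Great circle: cos σ = sin φ₁ sin φ₂ + cos φ₁ cos φ₂ cos Δλ,  σ = 1.3172 rad → d_gc = 8394.3 km
Rhumb line: Δψ = -1.0993, q = Δφ/Δψ = 0.6970, d_rh = R√(Δφ²+q²Δλ²) = 8966.4 km
Excess = 8966.4 − 8394.3 = 572.1 ≈ 572 km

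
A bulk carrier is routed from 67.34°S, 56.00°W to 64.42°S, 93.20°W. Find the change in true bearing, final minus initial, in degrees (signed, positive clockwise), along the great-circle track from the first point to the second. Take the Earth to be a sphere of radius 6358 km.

+34.2°

At departure: θ₁ = atan2(sin Δλ cos φ₂, cos φ₁ sin φ₂ − sin φ₁ cos φ₂ cos Δλ) = 263.42°
At arrival: θ₂ = atan2(sin Δλ cos φ₁, −cos φ₂ sin φ₁ + sin φ₂ cos φ₁ cos Δλ) = 297.58°
Δθ = θ₂ − θ₁ = +34.2°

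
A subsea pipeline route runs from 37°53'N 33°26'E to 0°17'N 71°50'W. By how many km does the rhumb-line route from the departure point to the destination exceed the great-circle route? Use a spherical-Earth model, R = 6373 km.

Great circle: cos σ = sin φ₁ sin φ₂ + cos φ₁ cos φ₂ cos Δλ,  σ = 1.7770 rad → d_gc = 11325.1 km
Rhumb line: Δψ = -0.7105, q = Δφ/Δψ = 0.9237, d_rh = R√(Δφ²+q²Δλ²) = 11595.7 km
Excess = 11595.7 − 11325.1 = 270.6 ≈ 271 km

271 km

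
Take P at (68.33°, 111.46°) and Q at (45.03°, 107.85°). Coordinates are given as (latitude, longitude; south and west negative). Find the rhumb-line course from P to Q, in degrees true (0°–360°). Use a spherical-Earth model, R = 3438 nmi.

184.7°

Meridional parts: M(φ₁)=+1.6534, M(φ₂)=+0.8821 → ΔM = -0.7713;  Δλ = -0.0630 rad
tan C = Δλ / ΔM = +0.0817 → C = 184.67°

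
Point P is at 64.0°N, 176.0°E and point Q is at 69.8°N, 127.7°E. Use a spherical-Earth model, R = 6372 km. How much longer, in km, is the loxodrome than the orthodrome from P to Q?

Great circle: cos σ = sin φ₁ sin φ₂ + cos φ₁ cos φ₂ cos Δλ,  σ = 0.3356 rad → d_gc = 2138.6 km
Rhumb line: Δψ = +0.2593, q = Δφ/Δψ = 0.3903, d_rh = R√(Δφ²+q²Δλ²) = 2193.6 km
Excess = 2193.6 − 2138.6 = 55.0 ≈ 55 km

55 km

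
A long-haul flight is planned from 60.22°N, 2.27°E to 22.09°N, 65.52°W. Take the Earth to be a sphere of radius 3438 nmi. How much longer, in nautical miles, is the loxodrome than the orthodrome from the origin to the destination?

106 nmi

Great circle: cos σ = sin φ₁ sin φ₂ + cos φ₁ cos φ₂ cos Δλ,  σ = 1.0468 rad → d_gc = 3598.83 nmi
Rhumb line: Δψ = -0.9292, q = Δφ/Δψ = 0.7162, d_rh = R√(Δφ²+q²Δλ²) = 3704.34 nmi
Excess = 3704.34 − 3598.83 = 105.51 ≈ 106 nmi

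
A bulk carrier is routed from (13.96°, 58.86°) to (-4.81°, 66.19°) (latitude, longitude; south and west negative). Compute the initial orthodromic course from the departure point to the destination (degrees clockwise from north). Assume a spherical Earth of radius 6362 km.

158.3°

N = sin Δλ·cos φ₂ = +0.1271;  D = cos φ₁ sin φ₂ − sin φ₁ cos φ₂ cos Δλ = -0.3198
initial course = atan2(N, D) = 158.32°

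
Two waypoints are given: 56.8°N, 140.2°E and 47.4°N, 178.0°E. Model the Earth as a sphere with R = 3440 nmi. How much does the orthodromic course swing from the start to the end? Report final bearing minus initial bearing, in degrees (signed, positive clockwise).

+30.3°

At departure: θ₁ = atan2(sin Δλ cos φ₂, cos φ₁ sin φ₂ − sin φ₁ cos φ₂ cos Δλ) = 96.12°
At arrival: θ₂ = atan2(sin Δλ cos φ₁, −cos φ₂ sin φ₁ + sin φ₂ cos φ₁ cos Δλ) = 126.45°
Δθ = θ₂ − θ₁ = +30.3°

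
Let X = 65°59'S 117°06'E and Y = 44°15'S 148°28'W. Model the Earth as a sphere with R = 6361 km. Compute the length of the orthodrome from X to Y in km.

5780 km

Haversine: a = sin²(Δφ/2)+cos φ₁ cos φ₂ sin²(Δλ/2) = 0.19258;  σ = 2·atan2(√a,√(1−a))
σ = 52.059° → d = Rσ = 6361·0.90861 = 5780 km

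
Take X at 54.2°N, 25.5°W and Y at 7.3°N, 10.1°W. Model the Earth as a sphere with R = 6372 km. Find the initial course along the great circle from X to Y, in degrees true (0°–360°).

θ = atan2( sin Δλ·cos φ₂ ,  cos φ₁ sin φ₂ − sin φ₁ cos φ₂ cos Δλ )
  = atan2(+0.2634, -0.7013) = 159.41°

159.4°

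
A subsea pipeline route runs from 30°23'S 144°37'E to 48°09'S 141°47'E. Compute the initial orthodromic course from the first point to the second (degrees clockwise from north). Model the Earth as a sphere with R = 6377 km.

186.2°

N = sin Δλ·cos φ₂ = -0.0330;  D = cos φ₁ sin φ₂ − sin φ₁ cos φ₂ cos Δλ = -0.3056
initial course = atan2(N, D) = 186.16°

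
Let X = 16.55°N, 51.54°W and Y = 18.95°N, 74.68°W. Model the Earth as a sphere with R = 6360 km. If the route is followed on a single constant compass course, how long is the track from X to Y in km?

2461 km

Δψ = ln[tan(π/4+φ₂/2)/tan(π/4+φ₁/2)] = +0.0440;  Δφ = +0.0419 rad,  Δλ = -0.4039 rad
q = Δφ/Δψ = 0.9523
d = R·√(Δφ² + q²Δλ²) = 6360·0.38688 = 2461 km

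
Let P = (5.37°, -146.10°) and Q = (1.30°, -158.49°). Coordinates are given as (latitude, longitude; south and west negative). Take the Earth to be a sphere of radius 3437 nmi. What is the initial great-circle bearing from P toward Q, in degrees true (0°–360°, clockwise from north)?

θ = atan2( sin Δλ·cos φ₂ ,  cos φ₁ sin φ₂ − sin φ₁ cos φ₂ cos Δλ )
  = atan2(-0.2145, -0.0688) = 252.22°

252.2°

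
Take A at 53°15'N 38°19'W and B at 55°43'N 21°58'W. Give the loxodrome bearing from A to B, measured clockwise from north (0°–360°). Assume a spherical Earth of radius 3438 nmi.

75.4°

Δψ = ln[tan(π/4+φ₂/2)/tan(π/4+φ₁/2)] = +0.0741
Δλ = +0.2854 rad (taken the short way round)
course = atan2(Δλ, Δψ) = 75.44°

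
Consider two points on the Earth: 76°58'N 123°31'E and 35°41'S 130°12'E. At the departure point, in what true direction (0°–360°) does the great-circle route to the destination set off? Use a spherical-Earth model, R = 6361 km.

174.1°

θ = atan2( sin Δλ·cos φ₂ ,  cos φ₁ sin φ₂ − sin φ₁ cos φ₂ cos Δλ )
  = atan2(+0.0945, -0.9175) = 174.12°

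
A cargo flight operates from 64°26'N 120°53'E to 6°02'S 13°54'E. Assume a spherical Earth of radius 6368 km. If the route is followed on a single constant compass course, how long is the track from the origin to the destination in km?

12085 km

Δψ = ln[tan(π/4+φ₂/2)/tan(π/4+φ₁/2)] = -1.5888;  Δφ = -1.2299 rad,  Δλ = -1.8672 rad
q = Δφ/Δψ = 0.7741
d = R·√(Δφ² + q²Δλ²) = 6368·1.89783 = 12085 km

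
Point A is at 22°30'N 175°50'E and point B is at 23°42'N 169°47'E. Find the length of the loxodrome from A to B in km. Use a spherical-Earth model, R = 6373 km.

633 km

Rhumb course C = atan2(Δλ, Δψ) with Δψ = ln[tan(π/4+φ₂/2)/tan(π/4+φ₁/2)] = +0.0228, Δλ = -0.1056 → C = 282.17°
d = R·|Δφ| / |cos C| = 6373·0.02094 / 0.21080 = 633 km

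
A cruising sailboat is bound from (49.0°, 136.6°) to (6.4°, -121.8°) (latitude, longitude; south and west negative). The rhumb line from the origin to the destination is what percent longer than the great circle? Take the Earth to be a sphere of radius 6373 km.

4.2%

Great circle: σ = 1.6178 rad → d_gc = Rσ = 10310.1 km
Rhumb: Δφ = -0.7435, Δλ = +1.7733, Δψ = -0.8719, q = Δφ/Δψ = 0.8528 → d_rh = R√(Δφ²+q²Δλ²) = 10739.0 km
Excess = (10739.0 − 10310.1) / 10310.1 = 428.9 / 10310.1 = 4.16% ≈ 4.2%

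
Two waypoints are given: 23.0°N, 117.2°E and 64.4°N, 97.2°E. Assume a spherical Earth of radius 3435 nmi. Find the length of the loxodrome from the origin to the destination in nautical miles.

Δψ = ln[tan(π/4+φ₂/2)/tan(π/4+φ₁/2)] = +1.0693;  Δφ = +0.7226 rad,  Δλ = -0.3491 rad
q = Δφ/Δψ = 0.6757
d = R·√(Δφ² + q²Δλ²) = 3435·0.76009 = 2611 nmi

2611 nmi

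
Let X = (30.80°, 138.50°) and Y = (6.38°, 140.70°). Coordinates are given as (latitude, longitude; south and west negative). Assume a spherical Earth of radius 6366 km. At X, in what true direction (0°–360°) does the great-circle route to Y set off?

θ = atan2( sin Δλ·cos φ₂ ,  cos φ₁ sin φ₂ − sin φ₁ cos φ₂ cos Δλ )
  = atan2(+0.0382, -0.4130) = 174.72°

174.7°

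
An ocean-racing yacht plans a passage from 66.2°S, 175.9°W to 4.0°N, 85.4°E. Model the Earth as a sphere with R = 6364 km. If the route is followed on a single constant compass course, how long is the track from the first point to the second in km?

Rhumb course C = atan2(Δλ, Δψ) with Δψ = ln[tan(π/4+φ₂/2)/tan(π/4+φ₁/2)] = +1.6270, Δλ = -1.7226 → C = 313.37°
d = R·|Δφ| / |cos C| = 6364·1.22522 / 0.68664 = 11356 km

11356 km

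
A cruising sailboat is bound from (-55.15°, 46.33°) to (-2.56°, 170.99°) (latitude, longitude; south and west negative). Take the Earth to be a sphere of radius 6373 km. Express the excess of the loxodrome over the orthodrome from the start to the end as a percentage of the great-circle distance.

Great circle: σ = 1.8629 rad → d_gc = Rσ = 11872.5 km
Rhumb: Δφ = +0.9179, Δλ = +2.1757, Δψ = +1.1141, q = Δφ/Δψ = 0.8239 → d_rh = R√(Δφ²+q²Δλ²) = 12834.1 km
Excess = (12834.1 − 11872.5) / 11872.5 = 961.6 / 11872.5 = 8.10% ≈ 8.1%

8.1%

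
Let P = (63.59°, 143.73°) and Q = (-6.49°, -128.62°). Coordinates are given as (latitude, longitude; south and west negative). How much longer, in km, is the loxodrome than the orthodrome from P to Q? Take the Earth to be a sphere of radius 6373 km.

Great circle: cos σ = sin φ₁ sin φ₂ + cos φ₁ cos φ₂ cos Δλ,  σ = 1.6540 rad → d_gc = 10540.97 km
Rhumb line: Δψ = -1.5632, q = Δφ/Δψ = 0.7824, d_rh = R√(Δφ²+q²Δλ²) = 10906.52 km
Excess = 10906.52 − 10540.97 = 365.55 ≈ 366 km

366 km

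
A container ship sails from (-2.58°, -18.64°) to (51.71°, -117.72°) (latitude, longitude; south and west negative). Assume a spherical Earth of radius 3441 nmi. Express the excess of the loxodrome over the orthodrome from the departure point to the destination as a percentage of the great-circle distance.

3.4%

Great circle: σ = 1.7042 rad → d_gc = Rσ = 5864.2 nmi
Rhumb: Δφ = +0.9475, Δλ = -1.7293, Δψ = +1.1030, q = Δφ/Δψ = 0.8590 → d_rh = R√(Δφ²+q²Δλ²) = 6063.0 nmi
Excess = (6063.0 − 5864.2) / 5864.2 = 198.8 / 5864.2 = 3.39% ≈ 3.4%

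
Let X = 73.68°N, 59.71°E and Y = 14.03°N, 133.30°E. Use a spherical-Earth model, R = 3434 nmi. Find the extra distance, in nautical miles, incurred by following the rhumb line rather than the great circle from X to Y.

173 nmi

Great circle: cos σ = sin φ₁ sin φ₂ + cos φ₁ cos φ₂ cos Δλ,  σ = 1.2559 rad → d_gc = 4312.9 nmi
Rhumb line: Δψ = -1.6948, q = Δφ/Δψ = 0.6143, d_rh = R√(Δφ²+q²Δλ²) = 4485.7 nmi
Excess = 4485.7 − 4312.9 = 172.8 ≈ 173 nmi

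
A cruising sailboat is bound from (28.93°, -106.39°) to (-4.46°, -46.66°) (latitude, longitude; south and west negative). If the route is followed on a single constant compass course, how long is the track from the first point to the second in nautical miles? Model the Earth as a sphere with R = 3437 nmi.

Δψ = ln[tan(π/4+φ₂/2)/tan(π/4+φ₁/2)] = -0.6058;  Δφ = -0.5828 rad,  Δλ = +1.0425 rad
q = Δφ/Δψ = 0.9620
d = R·√(Δφ² + q²Δλ²) = 3437·1.15991 = 3987 nmi

3987 nmi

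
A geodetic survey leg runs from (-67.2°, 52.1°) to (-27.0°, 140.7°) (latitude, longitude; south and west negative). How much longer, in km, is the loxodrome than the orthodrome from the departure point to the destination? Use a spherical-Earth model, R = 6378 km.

Great circle: cos σ = sin φ₁ sin φ₂ + cos φ₁ cos φ₂ cos Δλ,  σ = 1.1297 rad → d_gc = 7205.1 km
Rhumb line: Δψ = +1.1116, q = Δφ/Δψ = 0.6312, d_rh = R√(Δφ²+q²Δλ²) = 7666.8 km
Excess = 7666.8 − 7205.1 = 461.7 ≈ 462 km

462 km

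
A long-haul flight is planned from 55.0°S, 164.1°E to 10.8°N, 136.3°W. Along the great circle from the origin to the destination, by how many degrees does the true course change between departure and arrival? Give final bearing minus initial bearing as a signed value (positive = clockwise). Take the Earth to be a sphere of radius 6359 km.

-28.8°

At departure: θ₁ = atan2(sin Δλ cos φ₂, cos φ₁ sin φ₂ − sin φ₁ cos φ₂ cos Δλ) = 58.72°
At arrival: θ₂ = atan2(sin Δλ cos φ₁, −cos φ₂ sin φ₁ + sin φ₂ cos φ₁ cos Δλ) = 29.94°
Δθ = θ₂ − θ₁ = -28.8°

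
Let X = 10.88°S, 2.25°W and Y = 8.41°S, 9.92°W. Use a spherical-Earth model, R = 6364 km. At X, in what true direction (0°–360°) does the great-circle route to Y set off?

θ = atan2( sin Δλ·cos φ₂ ,  cos φ₁ sin φ₂ − sin φ₁ cos φ₂ cos Δλ )
  = atan2(-0.1320, +0.0414) = 287.42°

287.4°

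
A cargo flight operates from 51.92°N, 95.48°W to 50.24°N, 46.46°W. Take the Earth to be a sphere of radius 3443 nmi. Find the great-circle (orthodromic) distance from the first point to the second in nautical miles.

1818 nmi

Haversine: a = sin²(Δφ/2)+cos φ₁ cos φ₂ sin²(Δλ/2) = 0.06810;  σ = 2·atan2(√a,√(1−a))
σ = 30.255° → d = Rσ = 3443·0.52804 = 1818 nmi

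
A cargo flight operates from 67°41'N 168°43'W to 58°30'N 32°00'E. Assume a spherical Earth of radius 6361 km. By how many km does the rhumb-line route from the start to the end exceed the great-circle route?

Great circle: cos σ = sin φ₁ sin φ₂ + cos φ₁ cos φ₂ cos Δλ,  σ = 0.9233 rad → d_gc = 5873.0 km
Rhumb line: Δψ = -0.3575, q = Δφ/Δψ = 0.4483, d_rh = R√(Δφ²+q²Δλ²) = 7992.6 km
Excess = 7992.6 − 5873.0 = 2119.6 ≈ 2120 km

2120 km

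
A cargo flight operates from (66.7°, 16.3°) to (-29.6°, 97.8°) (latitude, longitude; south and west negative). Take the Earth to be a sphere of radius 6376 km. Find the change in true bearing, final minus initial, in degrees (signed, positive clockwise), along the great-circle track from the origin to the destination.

At departure: θ₁ = atan2(sin Δλ cos φ₂, cos φ₁ sin φ₂ − sin φ₁ cos φ₂ cos Δλ) = 110.02°
At arrival: θ₂ = atan2(sin Δλ cos φ₁, −cos φ₂ sin φ₁ + sin φ₂ cos φ₁ cos Δλ) = 154.70°
Δθ = θ₂ − θ₁ = +44.7°

+44.7°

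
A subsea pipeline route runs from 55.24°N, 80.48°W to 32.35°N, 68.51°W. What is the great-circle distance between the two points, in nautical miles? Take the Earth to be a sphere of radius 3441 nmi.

cos σ = sin φ₁ sin φ₂ + cos φ₁ cos φ₂ cos Δλ
      = sin(55.24°)sin(32.35°) + cos(55.24°)cos(32.35°)cos(11.97°) = 0.9108
σ = 24.387° → d = Rσ = 3441·0.42563 = 1465 nmi

1465 nmi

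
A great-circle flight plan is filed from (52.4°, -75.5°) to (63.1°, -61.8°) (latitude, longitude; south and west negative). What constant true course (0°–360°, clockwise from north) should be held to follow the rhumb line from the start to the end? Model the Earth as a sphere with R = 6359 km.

34.1°

Meridional parts: M(φ₁)=+1.0776, M(φ₂)=+1.4306 → ΔM = +0.3531;  Δλ = +0.2391 rad
tan C = Δλ / ΔM = +0.6772 → C = 34.11°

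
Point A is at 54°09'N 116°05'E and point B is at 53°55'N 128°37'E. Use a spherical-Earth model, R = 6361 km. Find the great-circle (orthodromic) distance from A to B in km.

Haversine: a = sin²(Δφ/2)+cos φ₁ cos φ₂ sin²(Δλ/2) = 0.00411;  σ = 2·atan2(√a,√(1−a))
σ = 7.355° → d = Rσ = 6361·0.12837 = 817 km

817 km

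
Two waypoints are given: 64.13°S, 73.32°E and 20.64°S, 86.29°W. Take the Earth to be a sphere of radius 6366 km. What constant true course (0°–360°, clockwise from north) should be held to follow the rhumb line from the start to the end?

291.6°

Meridional parts: M(φ₁)=-1.4711, M(φ₂)=-0.3683 → ΔM = +1.1028;  Δλ = -2.7857 rad
tan C = Δλ / ΔM = -2.5260 → C = 291.60°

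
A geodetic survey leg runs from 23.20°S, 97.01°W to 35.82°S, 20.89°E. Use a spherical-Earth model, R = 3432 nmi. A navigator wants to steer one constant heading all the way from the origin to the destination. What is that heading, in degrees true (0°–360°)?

Δψ = ln[tan(π/4+φ₂/2)/tan(π/4+φ₁/2)] = -0.2539
Δλ = +2.0577 rad (taken the short way round)
course = atan2(Δλ, Δψ) = 97.04°

97.0°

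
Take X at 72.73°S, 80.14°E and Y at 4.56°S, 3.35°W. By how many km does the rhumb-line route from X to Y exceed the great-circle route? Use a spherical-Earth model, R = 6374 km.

433 km

Great circle: cos σ = sin φ₁ sin φ₂ + cos φ₁ cos φ₂ cos Δλ,  σ = 1.4611 rad → d_gc = 9313.1 km
Rhumb line: Δψ = +1.8051, q = Δφ/Δψ = 0.6591, d_rh = R√(Δφ²+q²Δλ²) = 9746.3 km
Excess = 9746.3 − 9313.1 = 433.2 ≈ 433 km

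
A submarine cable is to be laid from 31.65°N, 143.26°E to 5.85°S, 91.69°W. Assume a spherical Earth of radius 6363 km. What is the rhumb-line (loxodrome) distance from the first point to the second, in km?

Rhumb course C = atan2(Δλ, Δψ) with Δψ = ln[tan(π/4+φ₂/2)/tan(π/4+φ₁/2)] = -0.6851, Δλ = +2.1825 → C = 107.43°
d = R·|Δφ| / |cos C| = 6363·0.65450 / 0.29950 = 13905 km

13905 km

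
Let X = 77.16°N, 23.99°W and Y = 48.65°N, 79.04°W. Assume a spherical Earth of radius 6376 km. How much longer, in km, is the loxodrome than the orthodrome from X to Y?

Great circle: cos σ = sin φ₁ sin φ₂ + cos φ₁ cos φ₂ cos Δλ,  σ = 0.6163 rad → d_gc = 3929.5 km
Rhumb line: Δψ = -1.2101, q = Δφ/Δψ = 0.4112, d_rh = R√(Δφ²+q²Δλ²) = 4051.1 km
Excess = 4051.1 − 3929.5 = 121.6 ≈ 122 km

122 km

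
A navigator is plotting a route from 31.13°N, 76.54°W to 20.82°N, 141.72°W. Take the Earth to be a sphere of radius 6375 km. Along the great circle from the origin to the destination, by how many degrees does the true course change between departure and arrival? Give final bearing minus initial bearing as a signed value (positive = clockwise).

-31.4°

At departure: θ₁ = atan2(sin Δλ cos φ₂, cos φ₁ sin φ₂ − sin φ₁ cos φ₂ cos Δλ) = 276.82°
At arrival: θ₂ = atan2(sin Δλ cos φ₁, −cos φ₂ sin φ₁ + sin φ₂ cos φ₁ cos Δλ) = 245.41°
Δθ = θ₂ − θ₁ = -31.4°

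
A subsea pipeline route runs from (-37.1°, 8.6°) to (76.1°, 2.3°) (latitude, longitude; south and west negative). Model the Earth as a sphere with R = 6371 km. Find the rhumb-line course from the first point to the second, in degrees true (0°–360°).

357.8°

Meridional parts: M(φ₁)=-0.6982, M(φ₂)=+2.1046 → ΔM = +2.8027;  Δλ = -0.1100 rad
tan C = Δλ / ΔM = -0.0392 → C = 357.75°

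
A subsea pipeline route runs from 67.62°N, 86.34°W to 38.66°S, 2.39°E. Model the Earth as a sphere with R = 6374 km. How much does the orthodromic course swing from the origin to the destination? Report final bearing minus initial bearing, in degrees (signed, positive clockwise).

+44.4°

At departure: θ₁ = atan2(sin Δλ cos φ₂, cos φ₁ sin φ₂ − sin φ₁ cos φ₂ cos Δλ) = 108.01°
At arrival: θ₂ = atan2(sin Δλ cos φ₁, −cos φ₂ sin φ₁ + sin φ₂ cos φ₁ cos Δλ) = 152.37°
Δθ = θ₂ − θ₁ = +44.4°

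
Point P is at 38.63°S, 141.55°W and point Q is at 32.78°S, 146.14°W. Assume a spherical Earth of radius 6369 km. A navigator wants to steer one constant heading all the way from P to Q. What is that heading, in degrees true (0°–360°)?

327.5°

Meridional parts: M(φ₁)=-0.7320, M(φ₂)=-0.6062 → ΔM = +0.1258;  Δλ = -0.0801 rad
tan C = Δλ / ΔM = -0.6366 → C = 327.52°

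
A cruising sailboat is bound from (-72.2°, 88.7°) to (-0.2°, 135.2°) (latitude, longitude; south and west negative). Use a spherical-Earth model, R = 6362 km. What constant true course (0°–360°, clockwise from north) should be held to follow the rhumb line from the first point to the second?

Meridional parts: M(φ₁)=-1.8541, M(φ₂)=-0.0035 → ΔM = +1.8506;  Δλ = +0.8116 rad
tan C = Δλ / ΔM = +0.4385 → C = 23.68°

23.7°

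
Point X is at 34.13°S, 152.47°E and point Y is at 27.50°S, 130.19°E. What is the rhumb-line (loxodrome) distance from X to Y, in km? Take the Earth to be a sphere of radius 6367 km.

2248 km

Δψ = ln[tan(π/4+φ₂/2)/tan(π/4+φ₁/2)] = +0.1349;  Δφ = +0.1157 rad,  Δλ = -0.3889 rad
q = Δφ/Δψ = 0.8580
d = R·√(Δφ² + q²Δλ²) = 6367·0.35314 = 2248 km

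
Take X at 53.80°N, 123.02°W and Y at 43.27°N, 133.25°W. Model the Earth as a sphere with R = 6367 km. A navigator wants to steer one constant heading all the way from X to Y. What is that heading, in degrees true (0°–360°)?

Meridional parts: M(φ₁)=+1.1183, M(φ₂)=+0.8393 → ΔM = -0.2790;  Δλ = -0.1785 rad
tan C = Δλ / ΔM = +0.6401 → C = 212.62°

212.6°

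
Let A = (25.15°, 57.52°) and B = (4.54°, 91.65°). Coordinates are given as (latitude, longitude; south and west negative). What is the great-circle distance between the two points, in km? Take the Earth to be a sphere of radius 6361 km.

4295 km

cos σ = sin φ₁ sin φ₂ + cos φ₁ cos φ₂ cos Δλ
      = sin(25.15°)sin(4.54°) + cos(25.15°)cos(4.54°)cos(34.13°) = 0.7806
σ = 38.686° → d = Rσ = 6361·0.67520 = 4295 km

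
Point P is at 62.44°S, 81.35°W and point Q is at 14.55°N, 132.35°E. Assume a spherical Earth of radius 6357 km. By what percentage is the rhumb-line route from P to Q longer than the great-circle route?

11.5%

Great circle: σ = 2.2084 rad → d_gc = Rσ = 14039.0 km
Rhumb: Δφ = +1.3437, Δλ = -2.5534, Δψ = +1.6622, q = Δφ/Δψ = 0.8084 → d_rh = R√(Δφ²+q²Δλ²) = 15657.6 km
Excess = (15657.6 − 14039.0) / 14039.0 = 1618.6 / 14039.0 = 11.53% ≈ 11.5%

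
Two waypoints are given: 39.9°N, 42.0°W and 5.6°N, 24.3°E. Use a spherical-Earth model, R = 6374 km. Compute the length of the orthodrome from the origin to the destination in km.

7600 km

cos σ = sin φ₁ sin φ₂ + cos φ₁ cos φ₂ cos Δλ
      = sin(39.90°)sin(5.60°) + cos(39.90°)cos(5.60°)cos(66.30°) = 0.3695
σ = 68.316° → d = Rσ = 6374·1.19234 = 7600 km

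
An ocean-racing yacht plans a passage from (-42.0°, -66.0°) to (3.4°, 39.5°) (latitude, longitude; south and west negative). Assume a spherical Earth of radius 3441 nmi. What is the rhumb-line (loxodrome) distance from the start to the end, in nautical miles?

Δψ = ln[tan(π/4+φ₂/2)/tan(π/4+φ₁/2)] = +0.8685;  Δφ = +0.7924 rad,  Δλ = +1.8413 rad
q = Δφ/Δψ = 0.9123
d = R·√(Δφ² + q²Δλ²) = 3441·1.85736 = 6391 nmi

6391 nmi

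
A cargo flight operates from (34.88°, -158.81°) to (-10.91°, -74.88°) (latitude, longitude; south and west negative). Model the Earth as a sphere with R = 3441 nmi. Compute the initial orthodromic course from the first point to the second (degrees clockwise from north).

N = sin Δλ·cos φ₂ = +0.9764;  D = cos φ₁ sin φ₂ − sin φ₁ cos φ₂ cos Δλ = -0.2146
initial course = atan2(N, D) = 102.40°

102.4°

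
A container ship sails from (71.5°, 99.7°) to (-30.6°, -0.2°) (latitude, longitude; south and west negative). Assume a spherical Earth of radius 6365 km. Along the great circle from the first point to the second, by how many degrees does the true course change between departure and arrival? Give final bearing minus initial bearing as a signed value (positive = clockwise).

-66.9°

At departure: θ₁ = atan2(sin Δλ cos φ₂, cos φ₁ sin φ₂ − sin φ₁ cos φ₂ cos Δλ) = 268.57°
At arrival: θ₂ = atan2(sin Δλ cos φ₁, −cos φ₂ sin φ₁ + sin φ₂ cos φ₁ cos Δλ) = 201.62°
Δθ = θ₂ − θ₁ = -66.9°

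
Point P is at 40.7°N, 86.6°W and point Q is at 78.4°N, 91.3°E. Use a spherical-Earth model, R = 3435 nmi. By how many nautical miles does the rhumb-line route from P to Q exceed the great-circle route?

Great circle: cos σ = sin φ₁ sin φ₂ + cos φ₁ cos φ₂ cos Δλ,  σ = 1.0628 rad → d_gc = 3650.7 nmi
Rhumb line: Δψ = +1.5080, q = Δφ/Δψ = 0.4363, d_rh = R√(Δφ²+q²Δλ²) = 5173.5 nmi
Excess = 5173.5 − 3650.7 = 1522.8 ≈ 1523 nmi

1523 nmi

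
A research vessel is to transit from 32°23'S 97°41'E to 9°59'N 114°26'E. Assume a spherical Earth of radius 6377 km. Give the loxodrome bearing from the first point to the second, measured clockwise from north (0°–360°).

Δψ = ln[tan(π/4+φ₂/2)/tan(π/4+φ₁/2)] = +0.7731
Δλ = +0.2923 rad (taken the short way round)
course = atan2(Δλ, Δψ) = 20.71°

20.7°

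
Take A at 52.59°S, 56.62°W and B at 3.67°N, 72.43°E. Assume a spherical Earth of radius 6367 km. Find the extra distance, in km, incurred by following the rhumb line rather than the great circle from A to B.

Great circle: cos σ = sin φ₁ sin φ₂ + cos φ₁ cos φ₂ cos Δλ,  σ = 2.0184 rad → d_gc = 12851.0 km
Rhumb line: Δψ = +1.1471, q = Δφ/Δψ = 0.8560, d_rh = R√(Δφ²+q²Δλ²) = 13776.1 km
Excess = 13776.1 − 12851.0 = 925.1 ≈ 925 km

925 km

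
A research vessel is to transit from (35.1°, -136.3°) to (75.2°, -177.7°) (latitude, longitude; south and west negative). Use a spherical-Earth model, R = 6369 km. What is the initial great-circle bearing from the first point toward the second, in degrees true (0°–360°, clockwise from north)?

346.1°

N = sin Δλ·cos φ₂ = -0.1689;  D = cos φ₁ sin φ₂ − sin φ₁ cos φ₂ cos Δλ = +0.6808
initial course = atan2(N, D) = 346.07°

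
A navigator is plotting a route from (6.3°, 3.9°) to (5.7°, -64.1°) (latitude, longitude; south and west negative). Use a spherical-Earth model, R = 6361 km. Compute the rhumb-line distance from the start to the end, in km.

Δψ = ln[tan(π/4+φ₂/2)/tan(π/4+φ₁/2)] = -0.0105;  Δφ = -0.0105 rad,  Δλ = -1.1868 rad
q = Δφ/Δψ = 0.9945
d = R·√(Δφ² + q²Δλ²) = 6361·1.18036 = 7508 km

7508 km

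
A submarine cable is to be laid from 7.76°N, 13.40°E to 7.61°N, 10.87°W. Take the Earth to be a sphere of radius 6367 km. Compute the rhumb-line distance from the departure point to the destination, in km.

Δψ = ln[tan(π/4+φ₂/2)/tan(π/4+φ₁/2)] = -0.0026;  Δφ = -0.0026 rad,  Δλ = -0.4236 rad
q = Δφ/Δψ = 0.9910
d = R·√(Δφ² + q²Δλ²) = 6367·0.41979 = 2673 km

2673 km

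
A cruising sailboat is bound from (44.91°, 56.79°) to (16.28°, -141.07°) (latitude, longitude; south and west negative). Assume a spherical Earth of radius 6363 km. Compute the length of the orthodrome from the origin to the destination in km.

cos σ = sin φ₁ sin φ₂ + cos φ₁ cos φ₂ cos Δλ
      = sin(44.91°)sin(16.28°) + cos(44.91°)cos(16.28°)cos(162.14°) = -0.4491
σ = 116.689° → d = Rσ = 6363·2.03660 = 12959 km

12959 km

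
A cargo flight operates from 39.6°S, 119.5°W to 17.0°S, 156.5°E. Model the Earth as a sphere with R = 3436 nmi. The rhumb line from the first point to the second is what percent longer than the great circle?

Great circle: σ = 1.3043 rad → d_gc = Rσ = 4481.5 nmi
Rhumb: Δφ = +0.3944, Δλ = -1.4661, Δψ = +0.4527, q = Δφ/Δψ = 0.8714 → d_rh = R√(Δφ²+q²Δλ²) = 4594.0 nmi
Excess = (4594.0 − 4481.5) / 4481.5 = 112.5 / 4481.5 = 2.51% ≈ 2.5%

2.5%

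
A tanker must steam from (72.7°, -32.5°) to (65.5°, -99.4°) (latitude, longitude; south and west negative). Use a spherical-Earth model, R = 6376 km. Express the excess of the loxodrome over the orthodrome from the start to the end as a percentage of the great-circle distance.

Great circle: σ = 0.4099 rad → d_gc = Rσ = 2613.2 km
Rhumb: Δφ = -0.1257, Δλ = -1.1676, Δψ = -0.3557, q = Δφ/Δψ = 0.3533 → d_rh = R√(Δφ²+q²Δλ²) = 2749.3 km
Excess = (2749.3 − 2613.2) / 2613.2 = 136.1 / 2613.2 = 5.21% ≈ 5.2%

5.2%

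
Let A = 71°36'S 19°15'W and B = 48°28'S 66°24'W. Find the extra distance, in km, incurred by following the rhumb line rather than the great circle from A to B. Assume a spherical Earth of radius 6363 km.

Great circle: cos σ = sin φ₁ sin φ₂ + cos φ₁ cos φ₂ cos Δλ,  σ = 0.5498 rad → d_gc = 3498.3 km
Rhumb line: Δψ = +0.8507, q = Δφ/Δψ = 0.4746, d_rh = R√(Δφ²+q²Δλ²) = 3574.4 km
Excess = 3574.4 − 3498.3 = 76.1 ≈ 76 km

76 km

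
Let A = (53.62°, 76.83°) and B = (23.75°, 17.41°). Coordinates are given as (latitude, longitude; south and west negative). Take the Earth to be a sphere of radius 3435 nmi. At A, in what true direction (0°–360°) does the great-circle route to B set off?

N = sin Δλ·cos φ₂ = -0.7880;  D = cos φ₁ sin φ₂ − sin φ₁ cos φ₂ cos Δλ = -0.1360
initial course = atan2(N, D) = 260.21°

260.2°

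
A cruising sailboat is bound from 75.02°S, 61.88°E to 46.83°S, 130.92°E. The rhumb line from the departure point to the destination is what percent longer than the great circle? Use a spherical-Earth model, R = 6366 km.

Great circle: σ = 0.6954 rad → d_gc = Rσ = 4426.9 km
Rhumb: Δφ = +0.4920, Δλ = +1.2050, Δψ = +1.1017, q = Δφ/Δψ = 0.4466 → d_rh = R√(Δφ²+q²Δλ²) = 4641.9 km
Excess = (4641.9 − 4426.9) / 4426.9 = 215.0 / 4426.9 = 4.86% ≈ 4.9%

4.9%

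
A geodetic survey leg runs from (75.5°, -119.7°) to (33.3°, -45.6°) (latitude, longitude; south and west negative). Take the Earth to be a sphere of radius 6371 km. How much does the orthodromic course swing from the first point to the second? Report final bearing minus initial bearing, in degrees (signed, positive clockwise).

+66.7°

At departure: θ₁ = atan2(sin Δλ cos φ₂, cos φ₁ sin φ₂ − sin φ₁ cos φ₂ cos Δλ) = 95.98°
At arrival: θ₂ = atan2(sin Δλ cos φ₁, −cos φ₂ sin φ₁ + sin φ₂ cos φ₁ cos Δλ) = 162.67°
Δθ = θ₂ − θ₁ = +66.7°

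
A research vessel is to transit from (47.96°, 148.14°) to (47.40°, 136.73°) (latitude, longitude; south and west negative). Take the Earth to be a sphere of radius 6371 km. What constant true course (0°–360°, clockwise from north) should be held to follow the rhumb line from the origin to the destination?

265.8°

Meridional parts: M(φ₁)=+0.9564, M(φ₂)=+0.9419 → ΔM = -0.0145;  Δλ = -0.1991 rad
tan C = Δλ / ΔM = +13.7177 → C = 265.83°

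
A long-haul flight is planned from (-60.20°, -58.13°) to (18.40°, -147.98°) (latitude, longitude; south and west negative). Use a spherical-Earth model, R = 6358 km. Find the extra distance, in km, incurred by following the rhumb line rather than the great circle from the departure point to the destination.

Great circle: cos σ = sin φ₁ sin φ₂ + cos φ₁ cos φ₂ cos Δλ,  σ = 1.8470 rad → d_gc = 11743.0 km
Rhumb line: Δψ = +1.6508, q = Δφ/Δψ = 0.8310, d_rh = R√(Δφ²+q²Δλ²) = 12030.3 km
Excess = 12030.3 − 11743.0 = 287.3 ≈ 287 km

287 km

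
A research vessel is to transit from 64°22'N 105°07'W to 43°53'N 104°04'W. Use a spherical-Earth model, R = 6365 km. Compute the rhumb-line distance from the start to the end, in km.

2276 km

Δψ = ln[tan(π/4+φ₂/2)/tan(π/4+φ₁/2)] = -0.6265;  Δφ = -0.3575 rad,  Δλ = +0.0183 rad
q = Δφ/Δψ = 0.5706
d = R·√(Δφ² + q²Δλ²) = 6365·0.35765 = 2276 km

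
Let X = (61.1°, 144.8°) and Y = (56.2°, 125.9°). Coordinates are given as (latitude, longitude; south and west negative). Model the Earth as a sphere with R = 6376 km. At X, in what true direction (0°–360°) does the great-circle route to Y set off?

N = sin Δλ·cos φ₂ = -0.1802;  D = cos φ₁ sin φ₂ − sin φ₁ cos φ₂ cos Δλ = -0.0592
initial course = atan2(N, D) = 251.82°

251.8°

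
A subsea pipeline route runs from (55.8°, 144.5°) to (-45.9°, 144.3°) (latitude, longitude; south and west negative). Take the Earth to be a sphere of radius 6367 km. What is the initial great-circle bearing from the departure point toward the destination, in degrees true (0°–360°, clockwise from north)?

180.1°

θ = atan2( sin Δλ·cos φ₂ ,  cos φ₁ sin φ₂ − sin φ₁ cos φ₂ cos Δλ )
  = atan2(-0.0024, -0.9792) = 180.14°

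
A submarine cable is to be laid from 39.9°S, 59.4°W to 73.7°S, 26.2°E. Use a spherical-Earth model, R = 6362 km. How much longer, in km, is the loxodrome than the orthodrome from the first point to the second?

407 km

Great circle: cos σ = sin φ₁ sin φ₂ + cos φ₁ cos φ₂ cos Δλ,  σ = 0.8864 rad → d_gc = 5639.4 km
Rhumb line: Δψ = -1.1828, q = Δφ/Δψ = 0.4987, d_rh = R√(Δφ²+q²Δλ²) = 6046.3 km
Excess = 6046.3 − 5639.4 = 406.9 ≈ 407 km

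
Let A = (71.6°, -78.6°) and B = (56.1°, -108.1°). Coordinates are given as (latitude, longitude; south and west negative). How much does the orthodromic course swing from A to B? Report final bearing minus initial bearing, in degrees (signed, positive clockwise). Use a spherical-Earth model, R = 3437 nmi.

-26.8°

At departure: θ₁ = atan2(sin Δλ cos φ₂, cos φ₁ sin φ₂ − sin φ₁ cos φ₂ cos Δλ) = 234.13°
At arrival: θ₂ = atan2(sin Δλ cos φ₁, −cos φ₂ sin φ₁ + sin φ₂ cos φ₁ cos Δλ) = 207.30°
Δθ = θ₂ − θ₁ = -26.8°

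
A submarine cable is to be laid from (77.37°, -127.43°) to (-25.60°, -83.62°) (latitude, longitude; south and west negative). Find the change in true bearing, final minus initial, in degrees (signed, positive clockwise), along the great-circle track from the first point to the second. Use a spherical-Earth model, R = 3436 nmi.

Initial bearing θ₁ = atan2(sin Δλ cos φ₂, cos φ₁ sin φ₂ − sin φ₁ cos φ₂ cos Δλ) = 139.44°
Final bearing θ₂ = (initial bearing from the destination back to the start) + 180° = 170.93°
Δθ = θ₂ − θ₁ = +31.5°

+31.5°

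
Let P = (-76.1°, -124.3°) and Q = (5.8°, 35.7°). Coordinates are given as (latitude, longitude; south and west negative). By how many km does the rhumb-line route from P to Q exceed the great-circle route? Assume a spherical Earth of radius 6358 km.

2585 km

Great circle: cos σ = sin φ₁ sin φ₂ + cos φ₁ cos φ₂ cos Δλ,  σ = 1.8994 rad → d_gc = 12076.1 km
Rhumb line: Δψ = +2.2060, q = Δφ/Δψ = 0.6480, d_rh = R√(Δφ²+q²Δλ²) = 14661.4 km
Excess = 14661.4 − 12076.1 = 2585.3 ≈ 2585 km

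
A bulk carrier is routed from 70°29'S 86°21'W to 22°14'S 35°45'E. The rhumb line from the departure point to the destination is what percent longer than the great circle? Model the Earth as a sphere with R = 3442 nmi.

Great circle: σ = 1.3773 rad → d_gc = Rσ = 4740.6 nmi
Rhumb: Δφ = +0.8421, Δλ = +2.1310, Δψ = +1.3622, q = Δφ/Δψ = 0.6182 → d_rh = R√(Δφ²+q²Δλ²) = 5381.8 nmi
Excess = (5381.8 − 4740.6) / 4740.6 = 641.2 / 4740.6 = 13.53% ≈ 13.5%

13.5%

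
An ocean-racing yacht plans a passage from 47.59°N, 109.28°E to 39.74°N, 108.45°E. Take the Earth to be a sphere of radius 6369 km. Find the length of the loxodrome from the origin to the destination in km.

Rhumb course C = atan2(Δλ, Δψ) with Δψ = ln[tan(π/4+φ₂/2)/tan(π/4+φ₁/2)] = -0.1898, Δλ = -0.0145 → C = 184.36°
d = R·|Δφ| / |cos C| = 6369·0.13701 / 0.99710 = 875 km

875 km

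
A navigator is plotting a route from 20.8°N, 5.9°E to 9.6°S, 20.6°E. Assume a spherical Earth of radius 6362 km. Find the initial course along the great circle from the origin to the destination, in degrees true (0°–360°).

153.2°

N = sin Δλ·cos φ₂ = +0.2502;  D = cos φ₁ sin φ₂ − sin φ₁ cos φ₂ cos Δλ = -0.4946
initial course = atan2(N, D) = 153.17°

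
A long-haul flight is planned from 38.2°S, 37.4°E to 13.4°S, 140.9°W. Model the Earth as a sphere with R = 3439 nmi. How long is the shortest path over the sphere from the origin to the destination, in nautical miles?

cos σ = sin φ₁ sin φ₂ + cos φ₁ cos φ₂ cos Δλ
      = sin(-38.20°)sin(-13.40°) + cos(-38.20°)cos(-13.40°)cos(-178.30°) = -0.6208
σ = 128.375° → d = Rσ = 3439·2.24057 = 7705 nmi

7705 nmi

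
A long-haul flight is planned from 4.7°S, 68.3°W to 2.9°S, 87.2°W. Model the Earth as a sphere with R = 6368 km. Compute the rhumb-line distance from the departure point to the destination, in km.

Δψ = ln[tan(π/4+φ₂/2)/tan(π/4+φ₁/2)] = +0.0315;  Δφ = +0.0314 rad,  Δλ = -0.3299 rad
q = Δφ/Δψ = 0.9978
d = R·√(Δφ² + q²Δλ²) = 6368·0.33062 = 2105 km

2105 km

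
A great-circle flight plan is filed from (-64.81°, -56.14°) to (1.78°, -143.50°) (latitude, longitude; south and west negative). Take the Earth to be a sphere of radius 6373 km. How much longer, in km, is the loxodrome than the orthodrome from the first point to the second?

393 km

Great circle: cos σ = sin φ₁ sin φ₂ + cos φ₁ cos φ₂ cos Δλ,  σ = 1.5793 rad → d_gc = 10064.9 km
Rhumb line: Δψ = +1.5297, q = Δφ/Δψ = 0.7598, d_rh = R√(Δφ²+q²Δλ²) = 10457.7 km
Excess = 10457.7 − 10064.9 = 392.8 ≈ 393 km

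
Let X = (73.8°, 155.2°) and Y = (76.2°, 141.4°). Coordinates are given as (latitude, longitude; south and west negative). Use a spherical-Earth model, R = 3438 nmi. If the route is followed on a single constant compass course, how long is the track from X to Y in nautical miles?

258 nmi

Rhumb course C = atan2(Δλ, Δψ) with Δψ = ln[tan(π/4+φ₂/2)/tan(π/4+φ₁/2)] = +0.1622, Δλ = -0.2409 → C = 303.96°
d = R·|Δφ| / |cos C| = 3438·0.04189 / 0.55854 = 258 nmi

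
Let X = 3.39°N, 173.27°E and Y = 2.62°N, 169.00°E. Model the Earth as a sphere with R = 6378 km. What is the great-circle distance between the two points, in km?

Haversine: a = sin²(Δφ/2)+cos φ₁ cos φ₂ sin²(Δλ/2) = 0.00143;  σ = 2·atan2(√a,√(1−a))
σ = 4.333° → d = Rσ = 6378·0.07563 = 482 km

482 km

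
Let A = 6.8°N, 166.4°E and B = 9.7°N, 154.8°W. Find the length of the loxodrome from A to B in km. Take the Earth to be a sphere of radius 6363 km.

4276 km

Δψ = ln[tan(π/4+φ₂/2)/tan(π/4+φ₁/2)] = +0.0511;  Δφ = +0.0506 rad,  Δλ = +0.6772 rad
q = Δφ/Δψ = 0.9895
d = R·√(Δφ² + q²Δλ²) = 6363·0.67201 = 4276 km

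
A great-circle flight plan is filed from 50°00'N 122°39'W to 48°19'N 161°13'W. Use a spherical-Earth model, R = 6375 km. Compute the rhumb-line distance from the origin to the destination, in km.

2812 km

Rhumb course C = atan2(Δλ, Δψ) with Δψ = ln[tan(π/4+φ₂/2)/tan(π/4+φ₁/2)] = -0.0449, Δλ = -0.6731 → C = 266.18°
d = R·|Δφ| / |cos C| = 6375·0.02938 / 0.06660 = 2812 km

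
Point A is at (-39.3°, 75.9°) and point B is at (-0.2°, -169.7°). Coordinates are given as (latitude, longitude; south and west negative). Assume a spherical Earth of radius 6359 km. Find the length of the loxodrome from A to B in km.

12435 km

Rhumb course C = atan2(Δλ, Δψ) with Δψ = ln[tan(π/4+φ₂/2)/tan(π/4+φ₁/2)] = +0.7436, Δλ = +1.9967 → C = 69.57°
d = R·|Δφ| / |cos C| = 6359·0.68242 / 0.34898 = 12435 km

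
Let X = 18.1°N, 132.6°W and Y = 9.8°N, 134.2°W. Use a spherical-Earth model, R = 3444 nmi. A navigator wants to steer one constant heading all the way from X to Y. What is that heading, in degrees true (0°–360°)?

190.6°

Meridional parts: M(φ₁)=+0.3213, M(φ₂)=+0.1719 → ΔM = -0.1494;  Δλ = -0.0279 rad
tan C = Δλ / ΔM = +0.1869 → C = 190.59°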